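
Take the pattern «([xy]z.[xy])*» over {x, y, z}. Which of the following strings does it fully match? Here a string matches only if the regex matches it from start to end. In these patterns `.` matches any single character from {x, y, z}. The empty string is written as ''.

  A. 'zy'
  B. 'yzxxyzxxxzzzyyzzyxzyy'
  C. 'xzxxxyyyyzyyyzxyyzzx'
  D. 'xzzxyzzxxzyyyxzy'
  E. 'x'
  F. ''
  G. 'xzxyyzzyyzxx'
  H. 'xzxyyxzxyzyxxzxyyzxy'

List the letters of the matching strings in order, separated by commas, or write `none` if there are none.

F, G

A → no match
B → no match
C → no match
D → no match
E → no match
F → match
G → match
H → no match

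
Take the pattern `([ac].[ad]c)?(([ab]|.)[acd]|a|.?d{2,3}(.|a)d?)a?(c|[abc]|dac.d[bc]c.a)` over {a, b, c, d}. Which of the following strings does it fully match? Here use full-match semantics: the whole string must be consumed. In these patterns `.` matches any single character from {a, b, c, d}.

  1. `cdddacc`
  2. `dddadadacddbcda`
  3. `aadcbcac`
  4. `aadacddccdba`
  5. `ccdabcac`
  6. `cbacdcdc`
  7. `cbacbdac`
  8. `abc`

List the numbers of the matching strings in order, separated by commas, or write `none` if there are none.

1 → no match
2 → match
3 → match
4 → no match
5 → no match
6 → no match
7 → match
8 → no match

2, 3, 7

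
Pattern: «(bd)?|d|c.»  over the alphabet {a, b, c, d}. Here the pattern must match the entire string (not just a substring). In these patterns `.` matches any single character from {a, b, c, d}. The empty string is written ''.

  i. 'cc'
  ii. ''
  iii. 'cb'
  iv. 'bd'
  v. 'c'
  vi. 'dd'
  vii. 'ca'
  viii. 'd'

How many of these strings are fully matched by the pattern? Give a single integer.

i → match
ii → match
iii → match
iv → match
v → no match
vi → no match
vii → match
viii → match
Total matched: 6

6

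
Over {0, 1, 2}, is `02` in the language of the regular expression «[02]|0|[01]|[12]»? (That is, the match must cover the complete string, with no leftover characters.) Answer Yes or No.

No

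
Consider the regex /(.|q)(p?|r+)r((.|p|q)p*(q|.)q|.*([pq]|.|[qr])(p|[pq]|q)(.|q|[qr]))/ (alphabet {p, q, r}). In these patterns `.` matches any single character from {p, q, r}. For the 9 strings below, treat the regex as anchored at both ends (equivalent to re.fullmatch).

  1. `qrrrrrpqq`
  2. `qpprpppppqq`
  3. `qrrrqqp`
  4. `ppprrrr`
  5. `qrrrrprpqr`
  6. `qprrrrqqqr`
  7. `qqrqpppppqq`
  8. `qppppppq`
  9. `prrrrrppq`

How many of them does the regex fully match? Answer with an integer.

1 → match
2 → no match
3 → match
4 → no match
5 → match
6 → match
7 → no match
8 → no match
9 → match
Total matched: 5

5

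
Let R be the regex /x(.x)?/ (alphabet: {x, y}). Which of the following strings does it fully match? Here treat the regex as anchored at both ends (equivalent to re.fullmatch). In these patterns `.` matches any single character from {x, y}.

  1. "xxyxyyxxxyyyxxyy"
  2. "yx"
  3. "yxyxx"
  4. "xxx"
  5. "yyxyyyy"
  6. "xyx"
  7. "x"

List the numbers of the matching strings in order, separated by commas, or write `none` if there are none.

1 → no match
2 → no match — must start with "x"
3 → no match — must start with "x"
4 → match
5 → no match — must start with "x"
6 → match
7 → match

4, 6, 7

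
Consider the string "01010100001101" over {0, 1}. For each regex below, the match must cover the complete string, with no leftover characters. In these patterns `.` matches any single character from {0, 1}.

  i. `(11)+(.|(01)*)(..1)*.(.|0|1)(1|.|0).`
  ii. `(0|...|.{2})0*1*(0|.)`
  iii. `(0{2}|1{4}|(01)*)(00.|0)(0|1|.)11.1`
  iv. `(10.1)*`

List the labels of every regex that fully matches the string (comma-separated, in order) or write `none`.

iii

i → no match — must start with "11"
ii → no match
iii → match
iv → no match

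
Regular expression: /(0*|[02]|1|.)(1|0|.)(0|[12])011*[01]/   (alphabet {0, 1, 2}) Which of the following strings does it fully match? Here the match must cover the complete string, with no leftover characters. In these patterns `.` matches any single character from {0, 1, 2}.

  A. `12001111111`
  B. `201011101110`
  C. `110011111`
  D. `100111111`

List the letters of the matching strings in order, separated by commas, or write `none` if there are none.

A → match
B → no match
C → match
D → match

A, C, D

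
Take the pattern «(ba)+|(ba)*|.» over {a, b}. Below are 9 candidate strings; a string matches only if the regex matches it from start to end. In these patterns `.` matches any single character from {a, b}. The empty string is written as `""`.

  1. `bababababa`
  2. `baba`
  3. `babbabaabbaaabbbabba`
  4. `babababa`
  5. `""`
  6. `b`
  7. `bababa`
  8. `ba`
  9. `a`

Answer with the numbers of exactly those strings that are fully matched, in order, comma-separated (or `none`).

1 → match
2 → match
3 → no match
4 → match
5 → match
6 → match
7 → match
8 → match
9 → match

1, 2, 4, 5, 6, 7, 8, 9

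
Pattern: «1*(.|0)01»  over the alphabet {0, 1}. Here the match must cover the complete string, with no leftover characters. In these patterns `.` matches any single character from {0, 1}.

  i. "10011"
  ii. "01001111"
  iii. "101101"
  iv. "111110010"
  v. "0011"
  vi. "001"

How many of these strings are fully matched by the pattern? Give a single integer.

i → no match — must end with "01"
ii → no match — must end with "01"
iii → no match
iv → no match — must end with "01"
v → no match — must end with "01"
vi → match
Total matched: 1

1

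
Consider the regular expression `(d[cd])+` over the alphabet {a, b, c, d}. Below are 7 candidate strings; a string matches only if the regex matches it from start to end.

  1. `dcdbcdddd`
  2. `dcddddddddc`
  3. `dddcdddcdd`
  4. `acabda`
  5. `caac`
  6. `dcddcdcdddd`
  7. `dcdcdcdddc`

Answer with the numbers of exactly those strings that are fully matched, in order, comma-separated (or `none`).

1. `dcdbcdddd` → no match
2. `dcddddddddc` → no match
3. `dddcdddcdd` → match
4. `acabda` → no match — must start with `d`
5. `caac` → no match — must start with `d`
6. `dcddcdcdddd` → no match
7. `dcdcdcdddc` → match

3, 7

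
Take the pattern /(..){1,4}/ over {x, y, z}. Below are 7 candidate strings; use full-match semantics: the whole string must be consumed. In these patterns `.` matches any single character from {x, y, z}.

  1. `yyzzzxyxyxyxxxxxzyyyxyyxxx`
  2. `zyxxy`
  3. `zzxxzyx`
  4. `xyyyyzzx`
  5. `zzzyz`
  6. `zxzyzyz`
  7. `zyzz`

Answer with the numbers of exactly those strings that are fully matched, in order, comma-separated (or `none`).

1 → no match
2 → no match
3 → no match
4 → match
5 → no match
6 → no match
7 → match

4, 7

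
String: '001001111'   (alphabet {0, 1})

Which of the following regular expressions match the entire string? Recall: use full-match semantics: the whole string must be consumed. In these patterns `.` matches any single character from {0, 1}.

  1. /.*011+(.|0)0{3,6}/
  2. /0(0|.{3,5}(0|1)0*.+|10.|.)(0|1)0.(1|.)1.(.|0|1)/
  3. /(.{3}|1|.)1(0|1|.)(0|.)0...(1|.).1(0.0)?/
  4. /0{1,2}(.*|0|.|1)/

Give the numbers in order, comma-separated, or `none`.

1 → no match — must end with '0'
2 → match
3 → no match
4 → match

2, 4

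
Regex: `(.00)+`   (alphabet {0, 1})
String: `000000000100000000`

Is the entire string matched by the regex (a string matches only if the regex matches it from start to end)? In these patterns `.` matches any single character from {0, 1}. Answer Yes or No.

Yes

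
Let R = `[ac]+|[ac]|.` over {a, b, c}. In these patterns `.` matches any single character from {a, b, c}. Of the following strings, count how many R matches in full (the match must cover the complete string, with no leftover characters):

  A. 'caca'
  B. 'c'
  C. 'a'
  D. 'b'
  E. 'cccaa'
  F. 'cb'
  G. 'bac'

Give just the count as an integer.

A → match
B → match
C → match
D → match
E → match
F → no match
G → no match
Total matched: 5

5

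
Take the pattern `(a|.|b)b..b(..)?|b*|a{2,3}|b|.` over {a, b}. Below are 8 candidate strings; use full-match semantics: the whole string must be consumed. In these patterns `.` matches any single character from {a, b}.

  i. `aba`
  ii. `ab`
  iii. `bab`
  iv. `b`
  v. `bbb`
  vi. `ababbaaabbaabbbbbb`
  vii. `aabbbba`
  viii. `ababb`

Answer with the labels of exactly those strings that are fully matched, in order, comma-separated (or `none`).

i. `aba` → no match
ii. `ab` → no match
iii. `bab` → no match
iv. `b` → match
v. `bbb` → match
vi → no match
vii. `aabbbba` → no match
viii. `ababb` → match

iv, v, viii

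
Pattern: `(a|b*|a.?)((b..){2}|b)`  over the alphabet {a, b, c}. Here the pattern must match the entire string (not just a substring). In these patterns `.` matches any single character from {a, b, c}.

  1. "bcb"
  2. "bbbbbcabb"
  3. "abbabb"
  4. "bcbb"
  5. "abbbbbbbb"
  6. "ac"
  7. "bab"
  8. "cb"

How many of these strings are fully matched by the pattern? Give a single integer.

0

1 → no match
2 → no match
3 → no match
4 → no match
5 → no match
6 → no match
7 → no match
8 → no match
Total matched: 0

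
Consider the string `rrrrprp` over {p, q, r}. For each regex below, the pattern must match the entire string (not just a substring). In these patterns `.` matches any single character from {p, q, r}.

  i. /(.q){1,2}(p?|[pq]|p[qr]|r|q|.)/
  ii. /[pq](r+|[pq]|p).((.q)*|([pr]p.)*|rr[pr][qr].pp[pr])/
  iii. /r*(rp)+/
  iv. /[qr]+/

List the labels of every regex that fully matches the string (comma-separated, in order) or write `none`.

i → no match
ii → no match
iii → match
iv → no match

iii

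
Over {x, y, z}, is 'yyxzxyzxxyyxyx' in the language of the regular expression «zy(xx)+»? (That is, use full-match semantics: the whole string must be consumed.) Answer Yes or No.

Every match must start with 'zyxx', but 'yyxzxyzxxyyxyx' does not.

No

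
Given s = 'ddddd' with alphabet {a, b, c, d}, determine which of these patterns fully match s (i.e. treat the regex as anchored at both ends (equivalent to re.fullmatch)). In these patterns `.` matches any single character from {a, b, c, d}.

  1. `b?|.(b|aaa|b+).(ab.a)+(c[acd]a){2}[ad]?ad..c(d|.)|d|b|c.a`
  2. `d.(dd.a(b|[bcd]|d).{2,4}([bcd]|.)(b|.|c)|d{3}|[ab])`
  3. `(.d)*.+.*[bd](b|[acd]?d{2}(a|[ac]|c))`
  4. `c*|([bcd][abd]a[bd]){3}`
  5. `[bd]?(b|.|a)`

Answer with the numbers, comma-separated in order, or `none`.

2

1 → no match
2 → match
3 → no match
4 → no match
5 → no match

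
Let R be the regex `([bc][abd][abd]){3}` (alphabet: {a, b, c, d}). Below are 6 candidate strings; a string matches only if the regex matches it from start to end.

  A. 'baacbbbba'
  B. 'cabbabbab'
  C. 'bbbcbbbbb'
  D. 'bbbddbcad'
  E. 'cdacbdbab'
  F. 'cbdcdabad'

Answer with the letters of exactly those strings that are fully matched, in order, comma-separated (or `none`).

A, B, C, E, F

A → match
B → match
C → match
D → no match
E → match
F → match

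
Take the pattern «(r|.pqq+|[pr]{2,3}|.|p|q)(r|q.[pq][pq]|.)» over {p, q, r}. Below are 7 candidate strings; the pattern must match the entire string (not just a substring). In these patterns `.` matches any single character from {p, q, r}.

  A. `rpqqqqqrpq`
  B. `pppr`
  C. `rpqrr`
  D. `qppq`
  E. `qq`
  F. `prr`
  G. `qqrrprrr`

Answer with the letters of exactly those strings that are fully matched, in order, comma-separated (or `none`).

A, B, E, F

A → match
B → match
C → no match
D → no match
E → match
F → match
G → no match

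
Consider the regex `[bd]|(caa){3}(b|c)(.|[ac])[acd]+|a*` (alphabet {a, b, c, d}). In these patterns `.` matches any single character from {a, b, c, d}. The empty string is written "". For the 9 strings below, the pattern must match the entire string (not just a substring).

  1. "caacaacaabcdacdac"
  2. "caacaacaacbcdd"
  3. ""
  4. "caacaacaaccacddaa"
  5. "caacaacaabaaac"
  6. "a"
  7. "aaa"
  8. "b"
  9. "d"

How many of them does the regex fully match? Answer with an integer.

9

1 → match
2 → match
3 → match
4 → match
5 → match
6 → match
7 → match
8 → match
9 → match
Total matched: 9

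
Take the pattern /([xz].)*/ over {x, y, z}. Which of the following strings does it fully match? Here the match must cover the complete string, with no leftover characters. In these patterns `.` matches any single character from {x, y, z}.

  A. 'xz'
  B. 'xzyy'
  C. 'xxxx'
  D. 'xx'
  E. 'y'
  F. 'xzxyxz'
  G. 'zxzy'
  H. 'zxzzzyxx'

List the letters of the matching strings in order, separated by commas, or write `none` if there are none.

A → match
B → no match
C → match
D → match
E → no match
F → match
G → match
H → match

A, C, D, F, G, H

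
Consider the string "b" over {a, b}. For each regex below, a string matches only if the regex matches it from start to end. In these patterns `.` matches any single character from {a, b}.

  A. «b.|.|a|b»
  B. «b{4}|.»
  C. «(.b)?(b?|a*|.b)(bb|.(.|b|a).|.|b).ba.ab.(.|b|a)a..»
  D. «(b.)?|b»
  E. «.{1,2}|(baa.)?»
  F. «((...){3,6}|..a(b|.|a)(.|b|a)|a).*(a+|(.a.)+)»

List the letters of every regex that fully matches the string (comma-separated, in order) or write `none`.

A → match
B → match
C → no match
D → match
E → match
F → no match

A, B, D, E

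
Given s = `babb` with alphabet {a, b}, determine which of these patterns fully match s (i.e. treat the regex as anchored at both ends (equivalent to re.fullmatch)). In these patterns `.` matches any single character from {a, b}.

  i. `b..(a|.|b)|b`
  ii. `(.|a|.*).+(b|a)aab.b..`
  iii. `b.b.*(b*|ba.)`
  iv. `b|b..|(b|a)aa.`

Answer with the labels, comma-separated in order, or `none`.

i, iii

i → match
ii → no match
iii → match
iv → no match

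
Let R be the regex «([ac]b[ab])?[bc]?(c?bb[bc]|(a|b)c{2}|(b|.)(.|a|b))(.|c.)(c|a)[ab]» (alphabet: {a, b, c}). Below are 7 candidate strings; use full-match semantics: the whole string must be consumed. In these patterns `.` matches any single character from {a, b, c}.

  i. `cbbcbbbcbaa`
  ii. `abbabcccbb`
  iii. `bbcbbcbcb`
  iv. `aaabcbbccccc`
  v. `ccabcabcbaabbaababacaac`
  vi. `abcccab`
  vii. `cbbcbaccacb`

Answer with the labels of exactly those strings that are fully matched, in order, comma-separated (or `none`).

i

i → match
ii → no match
iii → no match
iv → no match
v → no match
vi → no match
vii → no match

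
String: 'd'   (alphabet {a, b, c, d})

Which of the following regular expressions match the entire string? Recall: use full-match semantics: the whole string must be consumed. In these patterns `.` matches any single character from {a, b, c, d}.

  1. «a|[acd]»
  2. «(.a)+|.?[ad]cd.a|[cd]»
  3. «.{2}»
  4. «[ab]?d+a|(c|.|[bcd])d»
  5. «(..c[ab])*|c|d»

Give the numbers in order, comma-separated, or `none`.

1, 2, 5

1 → match
2 → match
3 → no match
4 → no match
5 → match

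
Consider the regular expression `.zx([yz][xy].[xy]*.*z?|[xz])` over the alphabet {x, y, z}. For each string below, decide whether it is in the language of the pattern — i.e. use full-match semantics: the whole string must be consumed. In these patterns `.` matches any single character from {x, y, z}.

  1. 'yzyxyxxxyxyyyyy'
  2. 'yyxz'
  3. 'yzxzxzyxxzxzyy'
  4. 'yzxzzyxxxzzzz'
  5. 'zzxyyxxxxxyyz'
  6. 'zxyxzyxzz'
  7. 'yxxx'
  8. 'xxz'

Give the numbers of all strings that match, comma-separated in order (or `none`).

3, 5

1 → no match
2 → no match
3 → match
4 → no match
5 → match
6 → no match
7 → no match
8 → no match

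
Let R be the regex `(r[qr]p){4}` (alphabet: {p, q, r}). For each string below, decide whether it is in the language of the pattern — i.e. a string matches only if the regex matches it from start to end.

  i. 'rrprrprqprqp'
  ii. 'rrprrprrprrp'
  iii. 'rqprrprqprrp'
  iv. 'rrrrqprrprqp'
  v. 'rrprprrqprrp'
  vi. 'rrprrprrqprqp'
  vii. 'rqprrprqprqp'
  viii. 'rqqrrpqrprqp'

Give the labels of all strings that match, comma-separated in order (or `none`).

i → match
ii → match
iii → match
iv → no match
v → no match
vi → no match
vii → match
viii → no match

i, ii, iii, vii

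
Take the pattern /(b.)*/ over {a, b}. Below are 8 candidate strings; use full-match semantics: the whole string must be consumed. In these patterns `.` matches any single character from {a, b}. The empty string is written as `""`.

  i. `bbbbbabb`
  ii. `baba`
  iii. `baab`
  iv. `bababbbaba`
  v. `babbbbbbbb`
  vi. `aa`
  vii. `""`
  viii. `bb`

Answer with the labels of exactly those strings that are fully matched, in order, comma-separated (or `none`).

i → match
ii → match
iii → no match
iv → match
v → match
vi → no match
vii → match
viii → match

i, ii, iv, v, vii, viii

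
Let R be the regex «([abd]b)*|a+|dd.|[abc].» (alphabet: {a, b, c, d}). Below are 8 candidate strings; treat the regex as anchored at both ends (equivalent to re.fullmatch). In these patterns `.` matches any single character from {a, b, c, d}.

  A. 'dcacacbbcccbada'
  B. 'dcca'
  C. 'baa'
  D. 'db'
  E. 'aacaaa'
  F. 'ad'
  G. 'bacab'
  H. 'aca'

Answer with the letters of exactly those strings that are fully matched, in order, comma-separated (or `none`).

D, F

A → no match
B → no match
C → no match
D → match
E → no match
F → match
G → no match
H → no match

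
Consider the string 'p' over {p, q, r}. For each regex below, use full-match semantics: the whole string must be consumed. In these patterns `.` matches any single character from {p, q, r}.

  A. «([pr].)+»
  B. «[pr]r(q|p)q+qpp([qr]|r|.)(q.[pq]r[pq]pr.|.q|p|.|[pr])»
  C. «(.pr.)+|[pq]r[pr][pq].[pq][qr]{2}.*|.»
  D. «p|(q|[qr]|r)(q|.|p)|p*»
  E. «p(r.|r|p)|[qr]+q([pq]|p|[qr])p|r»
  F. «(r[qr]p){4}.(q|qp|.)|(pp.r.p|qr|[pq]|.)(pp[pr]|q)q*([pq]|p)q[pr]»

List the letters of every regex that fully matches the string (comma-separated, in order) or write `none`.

C, D

A → no match
B → no match
C → match
D → match
E → no match
F → no match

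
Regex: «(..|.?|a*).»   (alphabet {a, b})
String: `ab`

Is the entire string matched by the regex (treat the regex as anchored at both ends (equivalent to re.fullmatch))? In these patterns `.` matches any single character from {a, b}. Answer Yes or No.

Yes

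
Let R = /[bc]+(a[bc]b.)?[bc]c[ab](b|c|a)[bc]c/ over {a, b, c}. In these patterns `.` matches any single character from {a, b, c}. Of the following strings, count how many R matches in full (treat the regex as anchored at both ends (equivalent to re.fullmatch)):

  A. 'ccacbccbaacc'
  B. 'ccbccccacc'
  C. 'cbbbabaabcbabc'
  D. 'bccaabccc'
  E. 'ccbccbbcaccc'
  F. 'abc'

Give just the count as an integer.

1

A → no match
B → no match
C → no match
D → no match
E → match
F → no match
Total matched: 1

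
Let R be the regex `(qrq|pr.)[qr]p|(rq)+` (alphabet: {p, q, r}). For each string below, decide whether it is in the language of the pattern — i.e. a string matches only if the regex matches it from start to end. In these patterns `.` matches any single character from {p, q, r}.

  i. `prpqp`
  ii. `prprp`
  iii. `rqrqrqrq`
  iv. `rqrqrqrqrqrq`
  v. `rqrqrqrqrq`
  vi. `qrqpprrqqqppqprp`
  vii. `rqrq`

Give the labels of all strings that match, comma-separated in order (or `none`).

i, ii, iii, iv, v, vii

i → match
ii → match
iii → match
iv → match
v → match
vi → no match
vii → match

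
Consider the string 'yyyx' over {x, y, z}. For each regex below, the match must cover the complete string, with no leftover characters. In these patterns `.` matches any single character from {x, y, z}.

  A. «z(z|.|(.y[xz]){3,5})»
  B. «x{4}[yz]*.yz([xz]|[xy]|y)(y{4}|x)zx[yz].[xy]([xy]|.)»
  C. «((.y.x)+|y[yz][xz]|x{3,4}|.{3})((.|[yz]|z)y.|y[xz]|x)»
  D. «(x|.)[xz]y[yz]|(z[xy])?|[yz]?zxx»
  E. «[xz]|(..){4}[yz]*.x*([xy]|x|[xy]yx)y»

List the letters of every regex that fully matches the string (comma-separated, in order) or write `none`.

A → no match — must start with 'z'
B → no match — must start with 'x'
C → match
D → no match
E → no match

C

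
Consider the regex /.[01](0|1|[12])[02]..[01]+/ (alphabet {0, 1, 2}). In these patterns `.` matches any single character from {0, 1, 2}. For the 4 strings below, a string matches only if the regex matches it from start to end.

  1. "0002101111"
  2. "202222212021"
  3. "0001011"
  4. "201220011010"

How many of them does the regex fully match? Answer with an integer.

2

1 → match
2 → no match
3 → no match
4 → match
Total matched: 2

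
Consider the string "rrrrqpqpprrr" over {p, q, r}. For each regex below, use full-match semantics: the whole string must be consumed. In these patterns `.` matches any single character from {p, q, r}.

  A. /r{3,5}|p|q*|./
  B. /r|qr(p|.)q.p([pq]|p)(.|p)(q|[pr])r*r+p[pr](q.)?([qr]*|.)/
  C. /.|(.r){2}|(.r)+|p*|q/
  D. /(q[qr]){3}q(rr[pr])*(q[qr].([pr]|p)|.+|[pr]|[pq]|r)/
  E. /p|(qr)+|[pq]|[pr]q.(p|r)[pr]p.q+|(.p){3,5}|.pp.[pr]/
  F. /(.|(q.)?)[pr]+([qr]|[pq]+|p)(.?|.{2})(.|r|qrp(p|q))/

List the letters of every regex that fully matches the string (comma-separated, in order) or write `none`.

F

A → no match
B → no match
C → no match
D → no match — must start with "q"
E → no match
F → match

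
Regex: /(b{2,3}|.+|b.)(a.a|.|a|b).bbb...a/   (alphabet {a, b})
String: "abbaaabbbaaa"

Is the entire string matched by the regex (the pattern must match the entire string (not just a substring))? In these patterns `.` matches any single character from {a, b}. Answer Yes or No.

No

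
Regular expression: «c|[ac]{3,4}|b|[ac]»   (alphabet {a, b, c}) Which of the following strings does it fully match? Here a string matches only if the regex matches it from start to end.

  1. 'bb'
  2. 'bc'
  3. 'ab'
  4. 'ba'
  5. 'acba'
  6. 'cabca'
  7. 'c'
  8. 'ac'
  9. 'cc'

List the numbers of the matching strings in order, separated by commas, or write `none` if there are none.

7

1 → no match
2 → no match
3 → no match
4 → no match
5 → no match
6 → no match
7 → match
8 → no match
9 → no match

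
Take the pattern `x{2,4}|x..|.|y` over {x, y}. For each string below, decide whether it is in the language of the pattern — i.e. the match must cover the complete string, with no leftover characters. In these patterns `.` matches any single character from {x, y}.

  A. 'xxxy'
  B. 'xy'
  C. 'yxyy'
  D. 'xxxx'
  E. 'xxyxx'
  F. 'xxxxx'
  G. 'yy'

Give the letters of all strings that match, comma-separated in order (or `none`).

A → no match
B → no match
C → no match
D → match
E → no match
F → no match
G → no match

D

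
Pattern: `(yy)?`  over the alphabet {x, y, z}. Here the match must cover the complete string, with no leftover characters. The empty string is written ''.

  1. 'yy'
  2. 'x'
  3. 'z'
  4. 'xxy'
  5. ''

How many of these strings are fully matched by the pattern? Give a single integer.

1. 'yy' → match
2. 'x' → no match
3. 'z' → no match
4. 'xxy' → no match
5. '' → match
Total matched: 2

2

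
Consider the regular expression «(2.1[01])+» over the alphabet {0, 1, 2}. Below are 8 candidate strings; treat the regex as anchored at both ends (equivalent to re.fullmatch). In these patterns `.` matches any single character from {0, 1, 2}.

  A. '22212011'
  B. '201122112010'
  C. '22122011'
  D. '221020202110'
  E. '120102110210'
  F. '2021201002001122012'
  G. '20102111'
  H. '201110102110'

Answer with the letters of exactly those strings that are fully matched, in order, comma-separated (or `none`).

B, G

A. '22212011' → no match
B. '201122112010' → match
C. '22122011' → no match
D. '221020202110' → no match
E. '120102110210' → no match — must start with '2'
F → no match
G. '20102111' → match
H. '201110102110' → no match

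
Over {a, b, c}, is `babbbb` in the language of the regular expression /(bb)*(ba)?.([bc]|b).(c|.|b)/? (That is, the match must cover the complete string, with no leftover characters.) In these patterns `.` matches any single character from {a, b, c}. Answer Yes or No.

Yes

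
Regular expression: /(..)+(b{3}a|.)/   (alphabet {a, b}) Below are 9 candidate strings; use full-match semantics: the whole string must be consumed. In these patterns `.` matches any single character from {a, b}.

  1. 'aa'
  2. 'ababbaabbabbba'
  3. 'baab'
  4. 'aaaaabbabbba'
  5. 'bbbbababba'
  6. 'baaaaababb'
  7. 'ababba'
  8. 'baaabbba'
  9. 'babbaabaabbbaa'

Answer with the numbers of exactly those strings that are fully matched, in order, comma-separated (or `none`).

2, 4, 8

1 → no match
2 → match
3 → no match
4 → match
5 → no match
6 → no match
7 → no match
8 → match
9 → no match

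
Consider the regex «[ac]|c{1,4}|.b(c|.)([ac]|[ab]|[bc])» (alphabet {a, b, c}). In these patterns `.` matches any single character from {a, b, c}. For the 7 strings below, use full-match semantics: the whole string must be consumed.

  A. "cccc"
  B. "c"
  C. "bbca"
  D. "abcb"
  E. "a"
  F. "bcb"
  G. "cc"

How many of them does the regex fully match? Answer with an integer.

6

A → match
B → match
C → match
D → match
E → match
F → no match
G → match
Total matched: 6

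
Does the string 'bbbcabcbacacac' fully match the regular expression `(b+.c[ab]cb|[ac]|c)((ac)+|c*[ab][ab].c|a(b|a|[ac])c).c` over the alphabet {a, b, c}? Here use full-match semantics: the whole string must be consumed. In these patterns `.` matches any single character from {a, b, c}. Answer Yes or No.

No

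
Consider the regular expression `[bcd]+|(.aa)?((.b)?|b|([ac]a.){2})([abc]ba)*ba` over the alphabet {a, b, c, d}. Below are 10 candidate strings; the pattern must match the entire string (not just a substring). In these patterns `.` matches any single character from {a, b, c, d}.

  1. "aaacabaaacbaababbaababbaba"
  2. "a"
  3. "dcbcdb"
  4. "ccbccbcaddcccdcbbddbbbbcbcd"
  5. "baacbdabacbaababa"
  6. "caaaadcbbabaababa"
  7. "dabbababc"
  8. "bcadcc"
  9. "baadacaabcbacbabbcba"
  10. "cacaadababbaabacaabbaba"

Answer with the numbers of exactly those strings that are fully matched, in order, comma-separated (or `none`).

1, 3

1 → match
2 → no match
3 → match
4 → no match
5 → no match
6 → no match
7 → no match
8 → no match
9 → no match
10 → no match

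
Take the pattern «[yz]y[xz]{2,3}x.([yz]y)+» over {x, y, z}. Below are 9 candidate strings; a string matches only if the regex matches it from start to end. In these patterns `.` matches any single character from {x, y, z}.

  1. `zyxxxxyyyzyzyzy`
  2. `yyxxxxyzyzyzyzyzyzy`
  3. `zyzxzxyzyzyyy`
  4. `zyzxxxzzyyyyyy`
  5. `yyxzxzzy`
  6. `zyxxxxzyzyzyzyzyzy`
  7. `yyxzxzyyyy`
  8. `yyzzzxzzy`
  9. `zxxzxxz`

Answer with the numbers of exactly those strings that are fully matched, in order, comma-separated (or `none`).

1 → match
2 → match
3 → match
4 → no match
5 → match
6 → match
7 → match
8 → match
9 → no match — must end with `y`

1, 2, 3, 5, 6, 7, 8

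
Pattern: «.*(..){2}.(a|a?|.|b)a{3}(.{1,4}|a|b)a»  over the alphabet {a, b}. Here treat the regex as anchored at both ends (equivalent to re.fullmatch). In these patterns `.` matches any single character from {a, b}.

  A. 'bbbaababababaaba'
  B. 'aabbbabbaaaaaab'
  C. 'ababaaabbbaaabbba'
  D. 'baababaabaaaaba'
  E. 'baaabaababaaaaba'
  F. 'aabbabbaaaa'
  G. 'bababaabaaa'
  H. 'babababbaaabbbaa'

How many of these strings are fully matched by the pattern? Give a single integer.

4

A → no match
B → no match — must end with 'a'
C → match
D → match
E → match
F. 'aabbabbaaaa' → no match
G. 'bababaabaaa' → no match
H → match
Total matched: 4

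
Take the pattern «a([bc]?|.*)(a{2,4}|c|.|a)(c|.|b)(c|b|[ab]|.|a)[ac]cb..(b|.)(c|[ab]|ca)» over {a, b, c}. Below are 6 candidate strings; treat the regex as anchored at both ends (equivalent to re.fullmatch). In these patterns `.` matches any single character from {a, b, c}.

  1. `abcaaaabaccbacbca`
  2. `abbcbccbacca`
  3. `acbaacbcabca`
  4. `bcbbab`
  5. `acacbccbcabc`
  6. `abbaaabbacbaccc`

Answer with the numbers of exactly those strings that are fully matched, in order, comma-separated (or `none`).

1, 2, 3, 5, 6

1 → match
2 → match
3 → match
4 → no match — must start with `a`
5 → match
6 → match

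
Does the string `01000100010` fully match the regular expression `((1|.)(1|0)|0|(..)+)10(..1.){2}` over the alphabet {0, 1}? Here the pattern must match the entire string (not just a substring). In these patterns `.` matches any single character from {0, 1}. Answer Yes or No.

Yes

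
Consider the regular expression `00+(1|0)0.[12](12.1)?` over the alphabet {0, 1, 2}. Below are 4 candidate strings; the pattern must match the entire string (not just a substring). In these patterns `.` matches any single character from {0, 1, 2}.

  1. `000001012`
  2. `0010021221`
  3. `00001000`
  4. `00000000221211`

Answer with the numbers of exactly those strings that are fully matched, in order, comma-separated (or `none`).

1, 2, 4

1 → match
2 → match
3 → no match
4 → match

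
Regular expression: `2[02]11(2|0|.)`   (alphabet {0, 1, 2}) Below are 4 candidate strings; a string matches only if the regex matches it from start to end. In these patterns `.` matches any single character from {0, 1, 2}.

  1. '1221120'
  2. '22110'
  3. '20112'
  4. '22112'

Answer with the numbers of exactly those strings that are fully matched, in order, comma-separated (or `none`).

1 → no match — must start with '2'
2 → match
3 → match
4 → match

2, 3, 4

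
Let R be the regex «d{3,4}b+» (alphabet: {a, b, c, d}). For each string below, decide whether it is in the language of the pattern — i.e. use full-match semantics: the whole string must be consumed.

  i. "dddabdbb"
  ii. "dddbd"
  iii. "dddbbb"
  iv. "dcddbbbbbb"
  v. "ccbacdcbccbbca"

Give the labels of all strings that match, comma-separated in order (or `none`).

iii

i → no match
ii → no match — must end with "b"
iii → match
iv → no match
v → no match — must start with "d"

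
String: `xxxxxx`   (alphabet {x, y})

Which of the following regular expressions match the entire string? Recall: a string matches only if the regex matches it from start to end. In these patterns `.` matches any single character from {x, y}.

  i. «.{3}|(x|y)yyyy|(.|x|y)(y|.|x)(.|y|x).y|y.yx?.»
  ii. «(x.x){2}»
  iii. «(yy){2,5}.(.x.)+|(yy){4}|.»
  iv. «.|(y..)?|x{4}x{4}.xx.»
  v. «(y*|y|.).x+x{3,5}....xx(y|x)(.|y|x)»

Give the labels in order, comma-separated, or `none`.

ii

i → no match
ii → match
iii → no match
iv → no match
v → no match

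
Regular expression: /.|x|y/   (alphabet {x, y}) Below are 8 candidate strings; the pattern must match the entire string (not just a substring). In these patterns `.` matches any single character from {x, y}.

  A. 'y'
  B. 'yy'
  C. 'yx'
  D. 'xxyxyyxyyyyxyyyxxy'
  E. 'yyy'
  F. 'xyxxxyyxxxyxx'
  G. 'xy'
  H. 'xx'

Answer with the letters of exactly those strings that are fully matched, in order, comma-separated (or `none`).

A

A → match
B → no match
C → no match
D → no match
E → no match
F → no match
G → no match
H → no match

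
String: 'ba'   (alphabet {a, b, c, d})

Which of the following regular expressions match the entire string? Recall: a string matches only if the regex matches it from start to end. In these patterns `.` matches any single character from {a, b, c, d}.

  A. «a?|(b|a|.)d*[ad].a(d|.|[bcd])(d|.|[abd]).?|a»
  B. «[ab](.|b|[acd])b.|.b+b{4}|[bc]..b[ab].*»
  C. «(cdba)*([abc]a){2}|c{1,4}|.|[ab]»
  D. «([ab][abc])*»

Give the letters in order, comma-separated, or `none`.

A → no match
B → no match
C → no match
D → match

D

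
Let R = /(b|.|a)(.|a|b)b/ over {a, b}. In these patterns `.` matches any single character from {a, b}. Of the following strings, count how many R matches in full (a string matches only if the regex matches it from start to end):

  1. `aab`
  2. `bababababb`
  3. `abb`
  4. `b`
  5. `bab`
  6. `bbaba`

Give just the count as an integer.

1 → match
2 → no match
3 → match
4 → no match
5 → match
6 → no match — must end with `b`
Total matched: 3

3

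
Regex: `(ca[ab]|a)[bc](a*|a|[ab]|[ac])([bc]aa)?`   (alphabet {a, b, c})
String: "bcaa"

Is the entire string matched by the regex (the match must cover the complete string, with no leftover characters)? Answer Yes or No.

No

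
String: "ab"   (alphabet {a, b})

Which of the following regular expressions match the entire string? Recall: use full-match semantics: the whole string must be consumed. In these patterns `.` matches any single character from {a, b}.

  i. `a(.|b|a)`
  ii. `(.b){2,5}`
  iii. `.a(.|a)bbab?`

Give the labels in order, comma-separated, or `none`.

i

i → match
ii → no match
iii → no match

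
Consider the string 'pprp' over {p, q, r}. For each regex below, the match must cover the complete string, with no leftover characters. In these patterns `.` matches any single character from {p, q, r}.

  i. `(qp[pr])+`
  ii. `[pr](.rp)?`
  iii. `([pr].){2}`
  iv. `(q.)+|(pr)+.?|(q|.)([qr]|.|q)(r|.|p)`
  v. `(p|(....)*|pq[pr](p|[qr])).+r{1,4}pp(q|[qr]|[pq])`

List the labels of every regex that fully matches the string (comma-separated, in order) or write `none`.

ii, iii

i → no match — must start with 'qp'
ii → match
iii → match
iv → no match
v → no match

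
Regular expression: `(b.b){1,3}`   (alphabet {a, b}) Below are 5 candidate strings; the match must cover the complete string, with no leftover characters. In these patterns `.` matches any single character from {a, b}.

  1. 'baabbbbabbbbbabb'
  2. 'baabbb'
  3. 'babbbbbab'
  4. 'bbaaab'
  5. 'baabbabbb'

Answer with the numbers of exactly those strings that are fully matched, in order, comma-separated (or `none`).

1 → no match
2 → no match
3 → match
4 → no match
5 → no match

3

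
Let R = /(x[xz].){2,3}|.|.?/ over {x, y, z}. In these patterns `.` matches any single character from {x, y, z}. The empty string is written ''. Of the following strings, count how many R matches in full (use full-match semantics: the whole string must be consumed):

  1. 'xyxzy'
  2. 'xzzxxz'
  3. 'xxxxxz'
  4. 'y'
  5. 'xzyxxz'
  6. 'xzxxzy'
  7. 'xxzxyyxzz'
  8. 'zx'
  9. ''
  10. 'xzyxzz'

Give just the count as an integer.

1. 'xyxzy' → no match
2. 'xzzxxz' → match
3. 'xxxxxz' → match
4. 'y' → match
5. 'xzyxxz' → match
6. 'xzxxzy' → match
7. 'xxzxyyxzz' → no match
8. 'zx' → no match
9. '' → match
10. 'xzyxzz' → match
Total matched: 7

7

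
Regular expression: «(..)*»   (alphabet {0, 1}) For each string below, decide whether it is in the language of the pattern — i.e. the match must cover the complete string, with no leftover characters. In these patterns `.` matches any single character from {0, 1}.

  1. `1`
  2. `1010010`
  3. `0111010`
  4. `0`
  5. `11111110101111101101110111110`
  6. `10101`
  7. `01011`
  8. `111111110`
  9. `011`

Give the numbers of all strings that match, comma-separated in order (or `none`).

1 → no match
2 → no match
3 → no match
4 → no match
5 → no match
6 → no match
7 → no match
8 → no match
9 → no match

none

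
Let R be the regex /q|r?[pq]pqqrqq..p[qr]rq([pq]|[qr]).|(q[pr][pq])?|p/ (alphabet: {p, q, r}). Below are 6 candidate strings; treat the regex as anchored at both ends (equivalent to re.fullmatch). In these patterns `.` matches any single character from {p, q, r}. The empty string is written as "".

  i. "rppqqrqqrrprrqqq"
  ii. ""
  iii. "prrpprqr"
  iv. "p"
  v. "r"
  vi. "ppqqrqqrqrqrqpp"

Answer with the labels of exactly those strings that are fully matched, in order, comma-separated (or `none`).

i, ii, iv

i → match
ii → match
iii → no match
iv → match
v → no match
vi → no match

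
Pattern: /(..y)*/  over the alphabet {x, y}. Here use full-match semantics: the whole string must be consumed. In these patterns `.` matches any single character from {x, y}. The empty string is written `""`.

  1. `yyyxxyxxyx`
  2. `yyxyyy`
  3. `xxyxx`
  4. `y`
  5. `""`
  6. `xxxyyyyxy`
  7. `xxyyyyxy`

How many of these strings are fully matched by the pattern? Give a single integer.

1 → no match
2 → no match
3 → no match
4 → no match
5 → match
6 → no match
7 → no match
Total matched: 1

1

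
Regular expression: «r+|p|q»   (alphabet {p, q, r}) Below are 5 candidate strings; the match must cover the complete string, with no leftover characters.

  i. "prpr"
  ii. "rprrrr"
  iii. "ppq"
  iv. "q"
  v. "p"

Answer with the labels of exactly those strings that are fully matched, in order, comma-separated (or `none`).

iv, v

i → no match
ii → no match
iii → no match
iv → match
v → match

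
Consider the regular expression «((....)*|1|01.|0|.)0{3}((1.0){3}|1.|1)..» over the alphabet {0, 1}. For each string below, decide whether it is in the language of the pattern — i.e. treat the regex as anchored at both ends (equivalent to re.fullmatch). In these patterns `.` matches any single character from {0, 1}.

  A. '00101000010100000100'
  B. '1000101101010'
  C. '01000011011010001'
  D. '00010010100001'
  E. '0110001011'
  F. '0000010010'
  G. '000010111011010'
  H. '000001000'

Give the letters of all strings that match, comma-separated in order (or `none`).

A → no match
B → no match
C → match
D → no match
E → match
F → no match
G → no match
H → no match

C, E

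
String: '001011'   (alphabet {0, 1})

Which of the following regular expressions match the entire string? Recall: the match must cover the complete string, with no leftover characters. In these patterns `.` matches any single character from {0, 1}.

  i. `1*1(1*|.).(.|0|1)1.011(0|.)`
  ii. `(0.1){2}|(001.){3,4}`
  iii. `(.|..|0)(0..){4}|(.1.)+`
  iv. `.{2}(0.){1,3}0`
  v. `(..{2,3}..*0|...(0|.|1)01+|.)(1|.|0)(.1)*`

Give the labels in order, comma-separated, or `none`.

ii

i → no match
ii → match
iii → no match
iv → no match — must end with '0'
v → no match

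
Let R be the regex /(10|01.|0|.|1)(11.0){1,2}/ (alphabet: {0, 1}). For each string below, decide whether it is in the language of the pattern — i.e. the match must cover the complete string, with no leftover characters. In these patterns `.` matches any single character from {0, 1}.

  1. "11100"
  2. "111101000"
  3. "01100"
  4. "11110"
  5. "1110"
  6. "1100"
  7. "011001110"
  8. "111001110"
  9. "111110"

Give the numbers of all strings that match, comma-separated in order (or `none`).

1, 3, 4, 7, 8

1 → match
2 → no match
3 → match
4 → match
5 → no match
6 → no match
7 → match
8 → match
9 → no match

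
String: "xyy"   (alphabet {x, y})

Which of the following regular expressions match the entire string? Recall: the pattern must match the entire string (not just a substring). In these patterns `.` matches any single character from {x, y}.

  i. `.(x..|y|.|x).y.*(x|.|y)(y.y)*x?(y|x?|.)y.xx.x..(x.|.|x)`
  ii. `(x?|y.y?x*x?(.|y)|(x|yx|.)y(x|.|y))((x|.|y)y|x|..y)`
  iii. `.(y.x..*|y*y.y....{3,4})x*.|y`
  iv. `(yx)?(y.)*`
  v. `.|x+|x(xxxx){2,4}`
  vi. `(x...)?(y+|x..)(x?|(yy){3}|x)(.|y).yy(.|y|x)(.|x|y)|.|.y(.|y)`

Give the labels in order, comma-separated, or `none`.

i → no match
ii → match
iii → no match
iv → no match
v → no match
vi → match

ii, vi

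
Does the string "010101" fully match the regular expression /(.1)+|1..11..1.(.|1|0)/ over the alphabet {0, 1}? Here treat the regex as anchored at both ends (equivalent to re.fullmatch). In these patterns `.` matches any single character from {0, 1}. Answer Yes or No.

Yes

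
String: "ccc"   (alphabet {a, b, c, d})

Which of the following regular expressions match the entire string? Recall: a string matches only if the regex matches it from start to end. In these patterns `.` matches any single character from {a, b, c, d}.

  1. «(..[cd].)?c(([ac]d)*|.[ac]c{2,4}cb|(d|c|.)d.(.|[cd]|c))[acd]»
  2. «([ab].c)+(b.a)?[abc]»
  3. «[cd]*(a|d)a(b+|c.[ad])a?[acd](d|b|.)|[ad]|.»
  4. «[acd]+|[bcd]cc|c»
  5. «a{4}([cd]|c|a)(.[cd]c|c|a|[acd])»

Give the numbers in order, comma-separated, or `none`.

4

1 → no match
2 → no match
3 → no match
4 → match
5 → no match — must start with "a"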